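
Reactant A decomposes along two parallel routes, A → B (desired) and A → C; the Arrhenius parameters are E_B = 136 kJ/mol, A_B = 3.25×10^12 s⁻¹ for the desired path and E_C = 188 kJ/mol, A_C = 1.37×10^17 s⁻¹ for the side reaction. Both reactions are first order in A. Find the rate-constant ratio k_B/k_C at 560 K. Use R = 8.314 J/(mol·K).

Since both paths have the same order in A, the concentration cancels and S_{B/C} = k_B/k_C = (A_B/A_C)·exp[(E_C−E_B)/(RT)].
(E_C−E_B)/(RT) = (188−136)×10³/(8.314×560) = 52000/4656 = 11.17.
k_B/k_C = (3.25×10^12/1.37×10^17)·exp(11.17) = 2.372×10^-5 × 70882 = 1.68.
Since E_B < E_C, lowering the temperature improves selectivity toward B.

1.68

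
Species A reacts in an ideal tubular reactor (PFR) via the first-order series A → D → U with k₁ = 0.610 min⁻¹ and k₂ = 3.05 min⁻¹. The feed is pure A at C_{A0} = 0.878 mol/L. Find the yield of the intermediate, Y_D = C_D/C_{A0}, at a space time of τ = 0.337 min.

The intermediate concentration in a first-order A→B→C sequence is C_D = k₁C_{A0}(e^(−k₁τ) − e^(−k₂τ))/(k₂−k₁).
e^(−k₁τ) = e^(−0.610×0.337) = e^(−0.2056) = 0.8142; e^(−k₂τ) = e^(−1.028) = 0.3578.
C_D = 0.610×0.878/(3.05−0.610) × (0.8142−0.3578) = 0.2195×0.4564 = 0.1002 mol/L.
Y_D = C_D/C_{A0} = 0.1002/0.878 = 0.114.

0.114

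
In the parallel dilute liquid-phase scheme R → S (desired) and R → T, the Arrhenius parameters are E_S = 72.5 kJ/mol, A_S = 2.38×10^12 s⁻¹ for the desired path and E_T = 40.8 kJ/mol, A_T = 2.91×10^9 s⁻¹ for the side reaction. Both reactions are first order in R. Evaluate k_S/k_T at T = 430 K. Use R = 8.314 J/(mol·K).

k_S/k_T = (A_S/A_T)·exp[−(E_S−E_T)/(RT)] = (A_S/A_T)·exp[(E_T−E_S)/(RT)].
(E_T−E_S)/(RT) = (40.8−72.5)×10³/(8.314×430) = -31700/3575 = -8.867.
k_S/k_T = (2.38×10^12/2.91×10^9)·exp(-8.867) = 817.9 × 1.410×10^-4 = 0.115.

0.115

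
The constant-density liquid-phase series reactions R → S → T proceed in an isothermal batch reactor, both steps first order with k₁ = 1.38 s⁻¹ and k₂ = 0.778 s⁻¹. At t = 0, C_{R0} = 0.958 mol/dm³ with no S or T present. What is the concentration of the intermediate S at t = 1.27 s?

The intermediate concentration in a first-order A→B→C sequence is C_S = k₁C_{R0}(e^(−k₁t) − e^(−k₂t))/(k₂−k₁).
e^(−k₁t) = e^(−1.38×1.27) = e^(−1.753) = 0.1733; e^(−k₂t) = e^(−0.9881) = 0.3723.
C_S = 1.38×0.958/(0.778−1.38) × (0.1733−0.3723) = (-2.196)×(-0.1990) = 0.4370 mol/dm³.

0.437 mol/dm³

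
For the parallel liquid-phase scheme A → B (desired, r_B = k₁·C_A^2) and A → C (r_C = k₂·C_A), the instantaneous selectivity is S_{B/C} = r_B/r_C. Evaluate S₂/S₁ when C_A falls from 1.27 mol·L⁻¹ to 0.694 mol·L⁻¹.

0.546

S_{B/C} = (k₁/k₂)·C_A, so S₂/S₁ = (C_{A,2}/C_{A,1}).
= 0.694/1.27 = 0.546.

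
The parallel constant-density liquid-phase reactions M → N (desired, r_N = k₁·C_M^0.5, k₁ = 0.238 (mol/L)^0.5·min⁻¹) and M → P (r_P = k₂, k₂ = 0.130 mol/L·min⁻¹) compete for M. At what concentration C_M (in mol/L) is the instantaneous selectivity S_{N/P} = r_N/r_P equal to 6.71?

13.4 mol/L

S_{N/P} = (k₁/k₂)·C_M^0.5 ⇒ C_M = (S·k₂/k₁)^(2).
= (6.71×0.130/0.238)^(2) = (3.665)^(2) = 13.4 mol/L.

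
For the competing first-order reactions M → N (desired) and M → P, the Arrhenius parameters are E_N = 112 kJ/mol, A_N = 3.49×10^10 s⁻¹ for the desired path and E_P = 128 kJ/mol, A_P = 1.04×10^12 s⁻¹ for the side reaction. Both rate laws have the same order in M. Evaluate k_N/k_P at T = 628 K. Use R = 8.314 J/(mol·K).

0.719

With equal orders, S_{N/P} = k_N/k_P = (A_N/A_P)·exp[(E_P−E_N)/(RT)].
(E_P−E_N)/(RT) = (128−112)×10³/(8.314×628) = 16000/5221 = 3.064.
k_N/k_P = (3.49×10^10/1.04×10^12)·exp(3.064) = 0.03356 × 21.42 = 0.719.
Since E_N < E_P, lowering the temperature improves selectivity toward N.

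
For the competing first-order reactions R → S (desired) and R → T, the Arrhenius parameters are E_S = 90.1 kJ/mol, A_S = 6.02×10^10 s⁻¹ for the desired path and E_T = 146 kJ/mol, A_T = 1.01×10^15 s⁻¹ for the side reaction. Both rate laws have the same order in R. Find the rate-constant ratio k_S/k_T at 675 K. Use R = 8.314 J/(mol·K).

Since both paths have the same order in R, the concentration cancels and S_{S/T} = k_S/k_T = (A_S/A_T)·exp[(E_T−E_S)/(RT)].
(E_T−E_S)/(RT) = (146−90.1)×10³/(8.314×675) = 55900/5612 = 9.961.
k_S/k_T = (6.02×10^10/1.01×10^15)·exp(9.961) = 5.960×10^-5 × 21182 = 1.26.

1.26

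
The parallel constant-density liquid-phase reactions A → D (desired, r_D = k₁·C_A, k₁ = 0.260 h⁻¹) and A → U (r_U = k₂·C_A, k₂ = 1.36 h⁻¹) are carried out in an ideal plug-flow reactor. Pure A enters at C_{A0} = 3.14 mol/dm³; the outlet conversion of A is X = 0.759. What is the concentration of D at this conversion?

0.382 mol/dm³

C_A = C_{A0}(1−X) = 0.7567 mol/dm³.
Both paths are first order in A, so the instantaneous fraction to D is constant: dC_D/d(−C_A) = k₁/(k₁+k₂) = 0.1605.
C_D = 0.1605·(C_{A0}−C_A) = 0.1605×2.383 = 0.382 mol/dm³.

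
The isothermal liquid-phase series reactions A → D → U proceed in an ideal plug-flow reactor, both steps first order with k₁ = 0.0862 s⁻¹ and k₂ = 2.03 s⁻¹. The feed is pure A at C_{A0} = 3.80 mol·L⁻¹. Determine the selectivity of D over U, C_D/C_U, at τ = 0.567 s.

The intermediate concentration in a first-order A→B→C sequence is C_D = k₁C_{A0}(e^(−k₁τ) − e^(−k₂τ))/(k₂−k₁).
e^(−k₁τ) = e^(−0.0862×0.567) = e^(−0.04888) = 0.9523; e^(−k₂τ) = e^(−1.151) = 0.3163.
C_D = 0.0862×3.80/(2.03−0.0862) × (0.9523−0.3163) = 0.1685×0.6360 = 0.1072 mol·L⁻¹.
C_A = C_{A0}e^(−k₁τ) = 3.619 mol·L⁻¹, so C_U = C_{A0}−C_A−C_D = 0.07409 mol·L⁻¹; C_D/C_U = 1.45.

1.45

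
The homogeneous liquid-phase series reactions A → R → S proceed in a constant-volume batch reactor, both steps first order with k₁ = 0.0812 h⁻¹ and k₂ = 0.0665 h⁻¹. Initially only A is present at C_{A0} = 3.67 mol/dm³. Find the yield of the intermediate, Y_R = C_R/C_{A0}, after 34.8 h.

For first-order series with pure A initially, C_R(t) = k₁C_{A0}/(k₂−k₁)·(e^(−k₁t) − e^(−k₂t)).
e^(−k₁t) = e^(−0.0812×34.8) = e^(−2.826) = 0.05926; e^(−k₂t) = e^(−2.314) = 0.09885.
C_R = 0.0812×3.67/(0.0665−0.0812) × (0.05926−0.09885) = (-20.27)×(-0.03958) = 0.8024 mol/dm³.
Y_R = C_R/C_{A0} = 0.8024/3.67 = 0.219.

0.219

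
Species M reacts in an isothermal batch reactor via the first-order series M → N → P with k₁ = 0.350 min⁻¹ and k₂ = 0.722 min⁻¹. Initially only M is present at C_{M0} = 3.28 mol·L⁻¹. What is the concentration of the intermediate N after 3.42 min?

0.671 mol·L⁻¹

For first-order series with pure M initially, C_N(t) = k₁C_{M0}/(k₂−k₁)·(e^(−k₁t) − e^(−k₂t)).
e^(−k₁t) = e^(−0.350×3.42) = e^(−1.197) = 0.3021; e^(−k₂t) = e^(−2.469) = 0.08465.
C_N = 0.350×3.28/(0.722−0.350) × (0.3021−0.08465) = 3.086×0.2174 = 0.6711 mol·L⁻¹.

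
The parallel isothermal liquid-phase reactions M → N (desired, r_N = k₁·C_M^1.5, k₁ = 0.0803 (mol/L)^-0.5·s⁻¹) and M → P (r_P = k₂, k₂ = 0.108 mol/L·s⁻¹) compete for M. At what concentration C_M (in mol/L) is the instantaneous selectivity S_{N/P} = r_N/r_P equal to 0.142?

S_{N/P} = (k₁/k₂)·C_M^1.5 ⇒ C_M = (S·k₂/k₁)^(1/1.5).
= (0.142×0.108/0.0803)^(0.6667) = (0.1910)^(0.6667) = 0.332 mol/L.

0.332 mol/L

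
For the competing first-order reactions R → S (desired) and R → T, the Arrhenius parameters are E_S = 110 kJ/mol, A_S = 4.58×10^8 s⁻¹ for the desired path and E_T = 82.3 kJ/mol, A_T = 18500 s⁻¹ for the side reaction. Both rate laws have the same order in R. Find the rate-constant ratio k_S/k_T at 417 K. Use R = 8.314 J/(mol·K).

8.39

k_S/k_T = (A_S/A_T)·exp[−(E_S−E_T)/(RT)] = (A_S/A_T)·exp[(E_T−E_S)/(RT)].
(E_T−E_S)/(RT) = (82.3−110)×10³/(8.314×417) = -27700/3467 = -7.990.
k_S/k_T = (4.58×10^8/18500)·exp(-7.990) = 24757 × 3.389×10^-4 = 8.39.
Since E_S > E_T, raising the temperature improves selectivity toward S.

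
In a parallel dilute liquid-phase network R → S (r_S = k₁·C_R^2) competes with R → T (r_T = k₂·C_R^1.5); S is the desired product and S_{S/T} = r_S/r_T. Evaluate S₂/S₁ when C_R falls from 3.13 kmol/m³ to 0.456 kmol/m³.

S_{S/T} = (k₁/k₂)·C_R^0.5, so S₂/S₁ = (C_{R,2}/C_{R,1})^0.5.
= (0.456/3.13)^0.5 = (0.1457)^0.5 = 0.382.

0.382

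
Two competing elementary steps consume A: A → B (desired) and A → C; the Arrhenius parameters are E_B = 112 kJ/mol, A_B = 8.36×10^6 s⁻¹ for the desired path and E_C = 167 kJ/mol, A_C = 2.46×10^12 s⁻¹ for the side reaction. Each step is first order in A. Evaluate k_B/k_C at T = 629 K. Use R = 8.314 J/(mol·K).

k_B/k_C = (A_B/A_C)·exp[−(E_B−E_C)/(RT)] = (A_B/A_C)·exp[(E_C−E_B)/(RT)].
(E_C−E_B)/(RT) = (167−112)×10³/(8.314×629) = 55000/5230 = 10.52.
k_B/k_C = (8.36×10^6/2.46×10^12)·exp(10.52) = 3.398×10^-6 × 36947 = 0.126.
Since E_B < E_C, lowering the temperature improves selectivity toward B.

0.126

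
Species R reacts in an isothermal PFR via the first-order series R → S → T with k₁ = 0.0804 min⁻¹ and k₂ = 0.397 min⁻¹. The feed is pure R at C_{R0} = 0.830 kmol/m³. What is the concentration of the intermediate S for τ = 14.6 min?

The intermediate concentration in a first-order A→B→C sequence is C_S = k₁C_{R0}(e^(−k₁τ) − e^(−k₂τ))/(k₂−k₁).
e^(−k₁τ) = e^(−0.0804×14.6) = e^(−1.174) = 0.3092; e^(−k₂τ) = e^(−5.796) = 0.003039.
C_S = 0.0804×0.830/(0.397−0.0804) × (0.3092−0.003039) = 0.2108×0.3061 = 0.06453 kmol/m³.

0.0645 kmol/m³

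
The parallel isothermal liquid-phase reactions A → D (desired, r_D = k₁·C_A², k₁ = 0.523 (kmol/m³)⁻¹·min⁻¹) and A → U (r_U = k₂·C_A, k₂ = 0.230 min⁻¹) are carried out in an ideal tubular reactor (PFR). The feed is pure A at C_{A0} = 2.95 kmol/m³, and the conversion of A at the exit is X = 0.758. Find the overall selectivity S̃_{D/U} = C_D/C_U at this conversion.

C_A = C_{A0}(1−X) = 0.7139 kmol/m³.
Along a PFR/batch, dC_U/dC_A = −r_U/(r_D+r_U) = −k₂/(k₂+k₁·C_A).
Integrating from C_{A0} to C_A: C_U = (0.230/0.523)·ln[(0.230+0.523·2.95)/(0.230+0.523·0.714)] = 0.4398·ln(1.773/0.6034) = 0.4740 kmol/m³.
Then C_D = (C_{A0}−C_A) − C_U = 2.236 − 0.4740 = 1.762 kmol/m³.
S̃_{D/U} = C_D/C_U = 1.762/0.4740 = 3.72.

3.72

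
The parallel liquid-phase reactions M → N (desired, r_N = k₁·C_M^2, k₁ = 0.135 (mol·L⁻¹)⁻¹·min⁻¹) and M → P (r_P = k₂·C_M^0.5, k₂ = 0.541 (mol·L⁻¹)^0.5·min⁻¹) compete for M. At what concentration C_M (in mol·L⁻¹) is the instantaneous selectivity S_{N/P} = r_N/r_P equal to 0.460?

S_{N/P} = (k₁/k₂)·C_M^1.5 ⇒ C_M = (S·k₂/k₁)^(1/1.5).
= (0.460×0.541/0.135)^(0.6667) = (1.843)^(0.6667) = 1.50 mol·L⁻¹.

1.50 mol·L⁻¹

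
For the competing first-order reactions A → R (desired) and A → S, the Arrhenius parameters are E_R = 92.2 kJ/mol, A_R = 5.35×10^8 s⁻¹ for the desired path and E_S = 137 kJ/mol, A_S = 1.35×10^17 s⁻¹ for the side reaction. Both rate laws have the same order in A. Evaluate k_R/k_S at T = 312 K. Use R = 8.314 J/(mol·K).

0.126

k_R/k_S = (A_R/A_S)·exp[−(E_R−E_S)/(RT)] = (A_R/A_S)·exp[(E_S−E_R)/(RT)].
(E_S−E_R)/(RT) = (137−92.2)×10³/(8.314×312) = 44800/2594 = 17.27.
k_R/k_S = (5.35×10^8/1.35×10^17)·exp(17.27) = 3.963×10^-9 × 3.167×10^7 = 0.126.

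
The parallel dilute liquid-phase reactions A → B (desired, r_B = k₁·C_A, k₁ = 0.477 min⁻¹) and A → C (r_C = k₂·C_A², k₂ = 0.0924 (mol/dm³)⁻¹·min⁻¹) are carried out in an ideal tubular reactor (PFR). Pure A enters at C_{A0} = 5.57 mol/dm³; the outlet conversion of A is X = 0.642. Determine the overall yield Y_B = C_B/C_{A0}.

0.376

C_A = C_{A0}(1−X) = 1.994 mol/dm³.
Along a PFR/batch, dC_B/dC_A = −r_B/(r_B+r_C) = −k₁/(k₁+k₂·C_A).
Integrating from C_{A0} to C_A: C_B = (0.477/0.0924)·ln[(0.477+0.0924·5.57)/(0.477+0.0924·1.99)] = 5.162·ln(0.9917/0.6613) = 2.092 mol/dm³.
Y_B = C_B/C_{A0} = 2.092/5.57 = 0.376.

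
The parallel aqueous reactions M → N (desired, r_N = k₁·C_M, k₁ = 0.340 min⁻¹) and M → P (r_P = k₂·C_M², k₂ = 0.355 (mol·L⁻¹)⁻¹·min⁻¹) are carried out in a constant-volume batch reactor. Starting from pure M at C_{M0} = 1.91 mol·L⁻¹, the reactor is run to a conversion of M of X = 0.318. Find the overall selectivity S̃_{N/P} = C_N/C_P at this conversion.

0.601

C_M = C_{M0}(1−X) = 1.303 mol·L⁻¹.
Along a PFR/batch, dC_N/dC_M = −r_N/(r_N+r_P) = −k₁/(k₁+k₂·C_M).
Integrating from C_{M0} to C_M: C_N = (0.340/0.355)·ln[(0.340+0.355·1.91)/(0.340+0.355·1.30)] = 0.9577·ln(1.018/0.8024) = 0.2279 mol·L⁻¹.
C_P = (C_{M0}−C_M)−C_N = 0.3794 mol·L⁻¹; S̃_{N/P} = 0.2279/0.3794 = 0.601.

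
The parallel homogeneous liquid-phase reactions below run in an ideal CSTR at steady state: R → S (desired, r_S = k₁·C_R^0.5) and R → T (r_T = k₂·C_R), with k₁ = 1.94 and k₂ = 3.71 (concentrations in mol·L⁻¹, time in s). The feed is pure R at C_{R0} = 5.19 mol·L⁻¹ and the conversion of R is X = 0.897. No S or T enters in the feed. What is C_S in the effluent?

Exit C_R = C_{R0}(1−X) = 5.19×0.103 = 0.5346 mol·L⁻¹.
Rates in a CSTR are evaluated at the outlet concentration: r_S = 1.94×0.5346^0.5 = 1.418, r_T = 3.71×0.5346 = 1.983.
Fraction of consumed R going to S: r_S/(r_S+r_T) = 0.4170.
C_S = 0.4170·C_{R0}·X = 0.4170×5.19×0.897 = 1.94 mol·L⁻¹.

1.94 mol·L⁻¹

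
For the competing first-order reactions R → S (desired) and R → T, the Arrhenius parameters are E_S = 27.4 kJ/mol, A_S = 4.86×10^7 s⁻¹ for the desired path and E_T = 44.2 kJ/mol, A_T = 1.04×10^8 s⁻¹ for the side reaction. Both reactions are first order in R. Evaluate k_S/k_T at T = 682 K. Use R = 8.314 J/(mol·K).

9.04

Since both paths have the same order in R, the concentration cancels and S_{S/T} = k_S/k_T = (A_S/A_T)·exp[(E_T−E_S)/(RT)].
(E_T−E_S)/(RT) = (44.2−27.4)×10³/(8.314×682) = 16800/5670 = 2.963.
k_S/k_T = (4.86×10^7/1.04×10^8)·exp(2.963) = 0.4673 × 19.35 = 9.04.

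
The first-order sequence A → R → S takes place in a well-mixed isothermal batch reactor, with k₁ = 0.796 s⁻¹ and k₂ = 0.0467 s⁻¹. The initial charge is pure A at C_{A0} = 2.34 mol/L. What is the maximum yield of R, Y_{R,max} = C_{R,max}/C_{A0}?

0.838

For a first-order series the maximum intermediate yield is C_{R,max}/C_{A0} = (k₁/k₂)^[k₂/(k₂−k₁)].
= (0.796/0.0467)^(0.0467/(0.0467−0.796)) = (17.04)^(-0.06232) = 0.8380.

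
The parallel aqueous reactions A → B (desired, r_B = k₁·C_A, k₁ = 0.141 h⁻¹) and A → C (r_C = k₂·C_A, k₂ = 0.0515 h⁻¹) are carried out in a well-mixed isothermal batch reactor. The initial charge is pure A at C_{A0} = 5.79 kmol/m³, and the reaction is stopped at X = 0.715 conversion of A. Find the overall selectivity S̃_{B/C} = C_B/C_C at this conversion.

C_A = C_{A0}(1−X) = 1.650 kmol/m³.
Both paths are first order in A, so the instantaneous fraction to B is constant: dC_B/d(−C_A) = k₁/(k₁+k₂) = 0.7325.
C_B = 0.7325·(C_{A0}−C_A) = 0.7325×4.140 = 3.03 kmol/m³.
C_C = (C_{A0}−C_A)−C_B = 1.108 kmol/m³; S̃_{B/C} = 3.032/1.108 = 2.74.

2.74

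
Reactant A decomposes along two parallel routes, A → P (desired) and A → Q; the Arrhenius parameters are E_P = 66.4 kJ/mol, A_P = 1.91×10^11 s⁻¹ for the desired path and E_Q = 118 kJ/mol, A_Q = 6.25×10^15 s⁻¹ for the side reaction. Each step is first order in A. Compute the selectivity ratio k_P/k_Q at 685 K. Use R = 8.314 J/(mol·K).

k_P/k_Q = (A_P/A_Q)·exp[−(E_P−E_Q)/(RT)] = (A_P/A_Q)·exp[(E_Q−E_P)/(RT)].
(E_Q−E_P)/(RT) = (118−66.4)×10³/(8.314×685) = 51600/5695 = 9.060.
k_P/k_Q = (1.91×10^11/6.25×10^15)·exp(9.060) = 3.056×10^-5 × 8608 = 0.263.

0.263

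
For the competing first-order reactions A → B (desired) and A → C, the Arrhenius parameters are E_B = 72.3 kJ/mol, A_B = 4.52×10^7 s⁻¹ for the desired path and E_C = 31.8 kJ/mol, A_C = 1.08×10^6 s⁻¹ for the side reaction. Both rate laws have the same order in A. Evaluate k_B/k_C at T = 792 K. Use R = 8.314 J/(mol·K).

0.0892

k_B/k_C = (A_B/A_C)·exp[−(E_B−E_C)/(RT)] = (A_B/A_C)·exp[(E_C−E_B)/(RT)].
(E_C−E_B)/(RT) = (31.8−72.3)×10³/(8.314×792) = -40500/6585 = -6.151.
k_B/k_C = (4.52×10^7/1.08×10^6)·exp(-6.151) = 41.85 × 0.002132 = 0.0892.
Since E_B > E_C, raising the temperature improves selectivity toward B.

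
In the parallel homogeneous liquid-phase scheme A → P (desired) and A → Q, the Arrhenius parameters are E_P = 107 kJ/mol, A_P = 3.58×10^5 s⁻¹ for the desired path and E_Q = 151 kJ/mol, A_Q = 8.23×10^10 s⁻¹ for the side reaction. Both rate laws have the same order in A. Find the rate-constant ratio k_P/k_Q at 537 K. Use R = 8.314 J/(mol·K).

0.0829

With equal orders, S_{P/Q} = k_P/k_Q = (A_P/A_Q)·exp[(E_Q−E_P)/(RT)].
(E_Q−E_P)/(RT) = (151−107)×10³/(8.314×537) = 44000/4465 = 9.855.
k_P/k_Q = (3.58×10^5/8.23×10^10)·exp(9.855) = 4.350×10^-6 × 19058 = 0.0829.
Since E_P < E_Q, lowering the temperature improves selectivity toward P.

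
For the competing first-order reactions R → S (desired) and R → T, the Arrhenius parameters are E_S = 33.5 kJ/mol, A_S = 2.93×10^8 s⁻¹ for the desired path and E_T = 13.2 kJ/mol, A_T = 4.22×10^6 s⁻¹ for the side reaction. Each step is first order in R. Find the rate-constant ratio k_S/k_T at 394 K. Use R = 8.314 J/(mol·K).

0.141

k_S/k_T = (A_S/A_T)·exp[−(E_S−E_T)/(RT)] = (A_S/A_T)·exp[(E_T−E_S)/(RT)].
(E_T−E_S)/(RT) = (13.2−33.5)×10³/(8.314×394) = -20300/3276 = -6.197.
k_S/k_T = (2.93×10^8/4.22×10^6)·exp(-6.197) = 69.43 × 0.002035 = 0.141.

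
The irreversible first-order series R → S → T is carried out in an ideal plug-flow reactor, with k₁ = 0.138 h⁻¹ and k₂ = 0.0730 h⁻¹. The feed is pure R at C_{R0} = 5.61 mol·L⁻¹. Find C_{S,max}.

2.74 mol·L⁻¹

At the optimum, C_{S,max}/C_{R0} = (k₁/k₂)^[k₂/(k₂−k₁)].
= (0.138/0.0730)^(0.0730/(0.0730−0.138)) = (1.890)^(-1.123) = 0.4891.
C_{S,max} = 0.4891×5.61 = 2.74 mol·L⁻¹.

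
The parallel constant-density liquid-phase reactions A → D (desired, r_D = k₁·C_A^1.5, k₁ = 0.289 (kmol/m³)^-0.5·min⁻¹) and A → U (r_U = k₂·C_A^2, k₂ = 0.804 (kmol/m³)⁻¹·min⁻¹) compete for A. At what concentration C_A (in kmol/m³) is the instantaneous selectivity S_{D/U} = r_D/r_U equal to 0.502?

0.513 kmol/m³

S_{D/U} = (k₁/k₂)·C_A^-0.5 ⇒ C_A = (S·k₂/k₁)^(-2).
= (0.502×0.804/0.289)^(-2) = (1.397)^(-2) = 0.513 kmol/m³.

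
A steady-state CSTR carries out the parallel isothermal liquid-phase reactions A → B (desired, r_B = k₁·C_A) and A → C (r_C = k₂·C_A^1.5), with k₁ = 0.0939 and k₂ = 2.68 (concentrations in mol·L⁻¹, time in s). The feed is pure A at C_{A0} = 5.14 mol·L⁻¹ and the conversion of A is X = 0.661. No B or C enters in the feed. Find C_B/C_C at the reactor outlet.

Exit C_A = C_{A0}(1−X) = 5.14×0.339 = 1.742 mol·L⁻¹.
Rates in a CSTR are evaluated at the outlet concentration: r_B = 0.0939×1.742 = 0.1636, r_C = 2.68×1.742^1.5 = 6.164.
Overall selectivity = C_B/C_C = r_Bτ/(r_Cτ) = r_B/r_C = 0.0265.

0.0265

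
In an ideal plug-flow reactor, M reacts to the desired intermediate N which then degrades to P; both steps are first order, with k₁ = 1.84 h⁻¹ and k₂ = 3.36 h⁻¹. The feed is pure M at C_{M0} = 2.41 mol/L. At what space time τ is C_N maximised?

0.396 h

Setting dC_N/dτ = 0 gives τ_opt = ln(k₂/k₁)/(k₂−k₁).
= ln(3.36/1.84)/(3.36−1.84) = ln(1.826)/1.520 = 0.6022/1.520 = 0.396 h.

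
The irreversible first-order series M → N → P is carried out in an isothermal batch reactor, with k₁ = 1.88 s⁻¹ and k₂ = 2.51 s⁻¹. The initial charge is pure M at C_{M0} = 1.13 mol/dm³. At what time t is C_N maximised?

0.459 s

The intermediate peaks when r₁ = r₂, i.e. k₁e^(−k₁t) = k₂e^(−k₂t), giving t_opt = ln(k₂/k₁)/(k₂−k₁).
= ln(2.51/1.88)/(2.51−1.88) = ln(1.335)/0.6300 = 0.2890/0.6300 = 0.459 s.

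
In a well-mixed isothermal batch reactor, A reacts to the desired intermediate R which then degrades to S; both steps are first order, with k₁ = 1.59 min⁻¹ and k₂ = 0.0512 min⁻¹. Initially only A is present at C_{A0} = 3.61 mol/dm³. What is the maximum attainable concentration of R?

3.22 mol/dm³

Evaluating C_R at t_opt = ln(k₂/k₁)/(k₂−k₁) gives C_{R,max}/C_{A0} = (k₁/k₂)^[k₂/(k₂−k₁)].
= (1.59/0.0512)^(0.0512/(0.0512−1.59)) = (31.05)^(-0.03327) = 0.8920.
C_{R,max} = 0.8920×3.61 = 3.22 mol/dm³.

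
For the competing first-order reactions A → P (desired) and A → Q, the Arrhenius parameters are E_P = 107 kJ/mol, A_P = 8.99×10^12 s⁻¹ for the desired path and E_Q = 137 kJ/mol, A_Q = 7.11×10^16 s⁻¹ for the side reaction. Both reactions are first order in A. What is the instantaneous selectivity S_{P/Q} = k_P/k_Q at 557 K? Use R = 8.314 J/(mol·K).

Since both paths have the same order in A, the concentration cancels and S_{P/Q} = k_P/k_Q = (A_P/A_Q)·exp[(E_Q−E_P)/(RT)].
(E_Q−E_P)/(RT) = (137−107)×10³/(8.314×557) = 30000/4631 = 6.478.
k_P/k_Q = (8.99×10^12/7.11×10^16)·exp(6.478) = 1.264×10^-4 × 650.8 = 0.0823.
Since E_P < E_Q, lowering the temperature improves selectivity toward P.

0.0823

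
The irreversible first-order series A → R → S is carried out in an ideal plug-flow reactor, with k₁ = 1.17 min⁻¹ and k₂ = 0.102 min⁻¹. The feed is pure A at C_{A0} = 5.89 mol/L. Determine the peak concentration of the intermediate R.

Evaluating C_R at τ_opt = ln(k₂/k₁)/(k₂−k₁) gives C_{R,max}/C_{A0} = (k₁/k₂)^[k₂/(k₂−k₁)].
= (1.17/0.102)^(0.102/(0.102−1.17)) = (11.47)^(-0.09551) = 0.7921.
C_{R,max} = 0.7921×5.89 = 4.67 mol/L.

4.67 mol/L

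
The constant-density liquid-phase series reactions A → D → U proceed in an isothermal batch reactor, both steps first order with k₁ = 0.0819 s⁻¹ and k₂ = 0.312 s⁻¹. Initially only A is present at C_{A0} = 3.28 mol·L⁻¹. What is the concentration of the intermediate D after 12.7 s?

0.390 mol·L⁻¹

For first-order series with pure A initially, C_D(t) = k₁C_{A0}/(k₂−k₁)·(e^(−k₁t) − e^(−k₂t)).
e^(−k₁t) = e^(−0.0819×12.7) = e^(−1.040) = 0.3534; e^(−k₂t) = e^(−3.962) = 0.01902.
C_D = 0.0819×3.28/(0.312−0.0819) × (0.3534−0.01902) = 1.167×0.3344 = 0.3904 mol·L⁻¹.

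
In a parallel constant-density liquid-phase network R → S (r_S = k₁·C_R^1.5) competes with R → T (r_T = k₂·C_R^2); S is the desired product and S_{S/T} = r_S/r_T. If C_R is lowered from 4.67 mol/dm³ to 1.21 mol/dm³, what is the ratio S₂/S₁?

S_{S/T} = (k₁/k₂)·C_R^-0.5, so S₂/S₁ = (C_{R,2}/C_{R,1})^-0.5.
= (1.21/4.67)^(-0.5) = (0.2591)^(-0.5) = 1.96.
Selectivity toward S rises as C_R falls — low-concentration operation is favoured.

1.96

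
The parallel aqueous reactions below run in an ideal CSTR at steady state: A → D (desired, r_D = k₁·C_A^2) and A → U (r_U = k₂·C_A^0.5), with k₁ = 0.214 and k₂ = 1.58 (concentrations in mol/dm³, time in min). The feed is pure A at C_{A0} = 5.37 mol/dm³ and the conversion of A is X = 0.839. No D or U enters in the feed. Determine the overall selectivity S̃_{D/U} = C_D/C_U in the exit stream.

0.109

Exit C_A = C_{A0}(1−X) = 5.37×0.161 = 0.8646 mol/dm³.
A CSTR operates uniformly at the exit composition, giving r_D = 0.1600 and r_U = 1.469 (each k·C_A^n at C_A = 0.8646).
Overall selectivity = C_D/C_U = r_Dτ/(r_Uτ) = r_D/r_U = 0.109.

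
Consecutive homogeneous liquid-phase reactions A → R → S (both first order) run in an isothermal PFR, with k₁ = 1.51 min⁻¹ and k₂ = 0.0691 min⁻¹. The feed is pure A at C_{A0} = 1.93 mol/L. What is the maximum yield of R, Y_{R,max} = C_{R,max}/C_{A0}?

For a first-order series the maximum intermediate yield is C_{R,max}/C_{A0} = (k₁/k₂)^[k₂/(k₂−k₁)].
= (1.51/0.0691)^(0.0691/(0.0691−1.51)) = (21.85)^(-0.04796) = 0.8625.

0.863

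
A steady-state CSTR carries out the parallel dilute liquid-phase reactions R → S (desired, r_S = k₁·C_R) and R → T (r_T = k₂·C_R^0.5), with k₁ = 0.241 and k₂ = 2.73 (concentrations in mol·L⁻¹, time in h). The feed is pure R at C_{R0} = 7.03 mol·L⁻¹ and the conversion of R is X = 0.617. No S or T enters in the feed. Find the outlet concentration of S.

0.549 mol·L⁻¹

Exit C_R = C_{R0}(1−X) = 7.03×0.383 = 2.692 mol·L⁻¹.
Rates in a CSTR are evaluated at the outlet concentration: r_S = 0.241×2.692 = 0.6489, r_T = 2.73×2.692^0.5 = 4.480.
Fraction of consumed R going to S: r_S/(r_S+r_T) = 0.1265.
C_S = 0.1265·C_{R0}·X = 0.1265×7.03×0.617 = 0.549 mol·L⁻¹.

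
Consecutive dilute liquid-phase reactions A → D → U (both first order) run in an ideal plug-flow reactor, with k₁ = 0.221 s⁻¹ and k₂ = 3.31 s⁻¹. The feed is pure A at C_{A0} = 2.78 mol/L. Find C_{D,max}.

At the optimum, C_{D,max}/C_{A0} = (k₁/k₂)^[k₂/(k₂−k₁)].
= (0.221/3.31)^(3.31/(3.31−0.221)) = (0.06677)^(1.072) = 0.05501.
C_{D,max} = 0.05501×2.78 = 0.153 mol/L.

0.153 mol/L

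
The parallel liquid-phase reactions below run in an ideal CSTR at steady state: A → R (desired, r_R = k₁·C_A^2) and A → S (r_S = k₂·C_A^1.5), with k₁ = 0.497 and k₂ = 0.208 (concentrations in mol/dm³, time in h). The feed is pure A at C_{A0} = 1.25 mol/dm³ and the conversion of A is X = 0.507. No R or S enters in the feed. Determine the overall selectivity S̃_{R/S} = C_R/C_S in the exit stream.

1.88

Exit C_A = C_{A0}(1−X) = 1.25×0.493 = 0.6162 mol/dm³.
Rates in a CSTR are evaluated at the outlet concentration: r_R = 0.497×0.6162^2 = 0.1887, r_S = 0.208×0.6162^1.5 = 0.1006.
Overall selectivity = C_R/C_S = r_Rτ/(r_Sτ) = r_R/r_S = 1.88.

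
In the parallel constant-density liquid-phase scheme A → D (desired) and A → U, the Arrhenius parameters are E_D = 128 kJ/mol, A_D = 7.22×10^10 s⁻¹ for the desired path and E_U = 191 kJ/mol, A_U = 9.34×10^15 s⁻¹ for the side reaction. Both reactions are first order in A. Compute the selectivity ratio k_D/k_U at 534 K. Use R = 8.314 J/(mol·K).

11.2

With equal orders, S_{D/U} = k_D/k_U = (A_D/A_U)·exp[(E_U−E_D)/(RT)].
(E_U−E_D)/(RT) = (191−128)×10³/(8.314×534) = 63000/4440 = 14.19.
k_D/k_U = (7.22×10^10/9.34×10^15)·exp(14.19) = 7.730×10^-6 × 1.455×10^6 = 11.2.
Since E_D < E_U, lowering the temperature improves selectivity toward D.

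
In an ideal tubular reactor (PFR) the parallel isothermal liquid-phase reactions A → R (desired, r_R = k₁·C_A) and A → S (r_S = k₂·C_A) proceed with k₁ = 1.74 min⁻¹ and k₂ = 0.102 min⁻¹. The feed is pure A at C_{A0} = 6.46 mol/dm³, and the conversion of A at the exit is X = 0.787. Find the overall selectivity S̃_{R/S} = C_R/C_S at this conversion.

C_A = C_{A0}(1−X) = 1.376 mol/dm³.
Both paths are first order in A, so the instantaneous fraction to R is constant: dC_R/d(−C_A) = k₁/(k₁+k₂) = 0.9446.
C_R = 0.9446·(C_{A0}−C_A) = 0.9446×5.084 = 4.80 mol/dm³.
C_S = (C_{A0}−C_A)−C_R = 0.2815 mol/dm³; S̃_{R/S} = 4.802/0.2815 = 17.1.

17.1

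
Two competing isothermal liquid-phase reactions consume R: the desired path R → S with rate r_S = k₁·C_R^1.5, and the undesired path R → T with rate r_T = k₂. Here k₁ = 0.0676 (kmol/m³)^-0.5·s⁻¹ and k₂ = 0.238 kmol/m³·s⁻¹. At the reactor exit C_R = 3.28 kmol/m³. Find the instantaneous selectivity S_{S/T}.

S_{S/T} = r_S/r_T = (k₁·C_R^1.5)/(k₂) = (k₁/k₂)·C_R^1.5.
= (0.0676×3.280^1.5) / (0.238) = 0.4016/0.2380 = 1.69.
Since the desired path is higher order in R, keeping C_R high (PFR or concentrated feed) favours S.

1.69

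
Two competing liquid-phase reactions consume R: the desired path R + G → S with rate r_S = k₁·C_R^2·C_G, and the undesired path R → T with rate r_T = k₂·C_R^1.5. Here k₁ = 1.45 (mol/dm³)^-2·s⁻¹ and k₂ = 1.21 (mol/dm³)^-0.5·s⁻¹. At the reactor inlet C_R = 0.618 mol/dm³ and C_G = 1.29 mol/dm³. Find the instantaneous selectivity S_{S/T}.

S_{S/T} = r_S/r_T = (k₁·C_R^2·C_G)/(k₂·C_R^1.5) = (k₁/k₂)·C_R^0.5·C_G.
= (1.45×0.6180^2×1.290) / (1.21×0.6180^1.5) = 0.7144/0.5879 = 1.22.
Since the desired path is higher order in R, keeping C_R high (PFR or concentrated feed) favours S.

1.22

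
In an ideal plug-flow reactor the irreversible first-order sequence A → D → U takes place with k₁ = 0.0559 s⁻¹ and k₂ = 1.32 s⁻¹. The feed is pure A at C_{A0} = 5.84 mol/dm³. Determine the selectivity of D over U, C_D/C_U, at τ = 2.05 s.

0.508

Solving the coupled first-order balances gives C_D(τ) = [k₁/(k₂−k₁)]·C_{A0}·(e^(−k₁τ) − e^(−k₂τ)).
e^(−k₁τ) = e^(−0.0559×2.05) = e^(−0.1146) = 0.8917; e^(−k₂τ) = e^(−2.706) = 0.06680.
C_D = 0.0559×5.84/(1.32−0.0559) × (0.8917−0.06680) = 0.2583×0.8249 = 0.2130 mol/dm³.
C_A = C_{A0}e^(−k₁τ) = 5.208 mol/dm³, so C_U = C_{A0}−C_A−C_D = 0.4193 mol/dm³; C_D/C_U = 0.508.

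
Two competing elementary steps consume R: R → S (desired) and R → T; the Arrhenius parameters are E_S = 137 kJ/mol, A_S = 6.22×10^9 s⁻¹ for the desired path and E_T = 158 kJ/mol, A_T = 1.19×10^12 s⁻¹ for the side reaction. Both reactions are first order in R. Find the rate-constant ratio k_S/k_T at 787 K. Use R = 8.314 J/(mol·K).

0.129

With equal orders, S_{S/T} = k_S/k_T = (A_S/A_T)·exp[(E_T−E_S)/(RT)].
(E_T−E_S)/(RT) = (158−137)×10³/(8.314×787) = 21000/6543 = 3.209.
k_S/k_T = (6.22×10^9/1.19×10^12)·exp(3.209) = 0.005227 × 24.77 = 0.129.
Since E_S < E_T, lowering the temperature improves selectivity toward S.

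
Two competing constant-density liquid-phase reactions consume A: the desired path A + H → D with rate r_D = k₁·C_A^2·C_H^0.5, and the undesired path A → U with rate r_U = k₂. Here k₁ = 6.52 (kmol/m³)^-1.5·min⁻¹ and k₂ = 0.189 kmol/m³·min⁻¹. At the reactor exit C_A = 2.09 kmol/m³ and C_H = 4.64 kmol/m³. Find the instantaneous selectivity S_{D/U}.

325

S_{D/U} = r_D/r_U = (k₁·C_A^2·C_H^0.5)/(k₂) = (k₁/k₂)·C_A^2·C_H^0.5.
= (6.52×2.090^2×4.640^0.5) / (0.189) = 61.35/0.1890 = 325.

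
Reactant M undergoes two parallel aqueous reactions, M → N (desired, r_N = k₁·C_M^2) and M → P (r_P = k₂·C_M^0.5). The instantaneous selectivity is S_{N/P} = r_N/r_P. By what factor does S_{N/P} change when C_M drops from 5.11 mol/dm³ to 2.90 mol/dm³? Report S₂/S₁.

S_{N/P} = (k₁/k₂)·C_M^1.5, so S₂/S₁ = (C_{M,2}/C_{M,1})^1.5.
= (2.90/5.11)^1.5 = (0.5675)^1.5 = 0.428.
Selectivity toward N falls as C_M falls — high-concentration operation is favoured.

0.428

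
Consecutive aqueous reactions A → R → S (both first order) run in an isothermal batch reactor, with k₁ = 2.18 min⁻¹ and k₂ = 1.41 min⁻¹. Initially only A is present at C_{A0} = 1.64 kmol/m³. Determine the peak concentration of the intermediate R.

0.738 kmol/m³

For a first-order series the maximum intermediate yield is C_{R,max}/C_{A0} = (k₁/k₂)^[k₂/(k₂−k₁)].
= (2.18/1.41)^(1.41/(1.41−2.18)) = (1.546)^(-1.831) = 0.4503.
C_{R,max} = 0.4503×1.64 = 0.738 kmol/m³.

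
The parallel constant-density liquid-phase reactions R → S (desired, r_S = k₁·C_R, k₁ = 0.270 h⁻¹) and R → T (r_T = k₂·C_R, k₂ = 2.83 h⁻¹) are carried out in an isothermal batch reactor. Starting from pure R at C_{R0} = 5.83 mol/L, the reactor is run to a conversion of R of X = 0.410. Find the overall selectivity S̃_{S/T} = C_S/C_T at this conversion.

0.0954

C_R = C_{R0}(1−X) = 3.440 mol/L.
Both paths are first order in R, so the instantaneous fraction to S is constant: dC_S/d(−C_R) = k₁/(k₁+k₂) = 0.08710.
C_S = 0.08710·(C_{R0}−C_R) = 0.08710×2.390 = 0.208 mol/L.
C_T = (C_{R0}−C_R)−C_S = 2.182 mol/L; S̃_{S/T} = 0.2082/2.182 = 0.0954.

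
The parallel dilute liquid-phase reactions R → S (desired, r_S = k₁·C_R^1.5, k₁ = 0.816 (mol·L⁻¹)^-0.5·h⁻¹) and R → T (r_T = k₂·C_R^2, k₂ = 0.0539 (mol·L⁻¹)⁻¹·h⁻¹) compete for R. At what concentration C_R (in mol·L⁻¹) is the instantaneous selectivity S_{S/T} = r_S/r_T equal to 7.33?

S_{S/T} = (k₁/k₂)·C_R^-0.5 ⇒ C_R = (S·k₂/k₁)^(-2).
= (7.33×0.0539/0.816)^(-2) = (0.4842)^(-2) = 4.27 mol·L⁻¹.

4.27 mol·L⁻¹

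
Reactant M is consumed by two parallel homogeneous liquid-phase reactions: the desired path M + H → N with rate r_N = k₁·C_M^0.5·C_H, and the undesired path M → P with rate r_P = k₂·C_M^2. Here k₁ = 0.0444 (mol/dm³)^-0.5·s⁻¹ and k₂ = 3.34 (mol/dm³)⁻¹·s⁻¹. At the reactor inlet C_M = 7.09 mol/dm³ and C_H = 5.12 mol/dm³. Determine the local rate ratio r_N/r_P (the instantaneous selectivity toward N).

0.00361

S_{N/P} = r_N/r_P = (k₁·C_M^0.5·C_H)/(k₂·C_M^2) = (k₁/k₂)·C_M^-1.5·C_H.
= (0.0444×7.090^0.5×5.120) / (3.34×7.090^2) = 0.6053/167.9 = 0.00361.
The undesired path is higher order in M, so low C_M (CSTR or dilute feed) favours N.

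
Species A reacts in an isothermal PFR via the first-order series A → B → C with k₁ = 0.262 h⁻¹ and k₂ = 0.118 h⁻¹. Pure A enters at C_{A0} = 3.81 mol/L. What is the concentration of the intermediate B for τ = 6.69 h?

Solving the coupled first-order balances gives C_B(τ) = [k₁/(k₂−k₁)]·C_{A0}·(e^(−k₁τ) − e^(−k₂τ)).
e^(−k₁τ) = e^(−0.262×6.69) = e^(−1.753) = 0.1733; e^(−k₂τ) = e^(−0.7894) = 0.4541.
C_B = 0.262×3.81/(0.118−0.262) × (0.1733−0.4541) = (-6.932)×(-0.2808) = 1.947 mol/L.

1.95 mol/L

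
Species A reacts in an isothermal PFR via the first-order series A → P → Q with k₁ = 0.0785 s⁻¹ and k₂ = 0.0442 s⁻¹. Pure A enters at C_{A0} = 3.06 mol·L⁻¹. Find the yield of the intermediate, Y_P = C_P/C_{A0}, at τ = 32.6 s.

For first-order series with pure A initially, C_P(τ) = k₁C_{A0}/(k₂−k₁)·(e^(−k₁τ) − e^(−k₂τ)).
e^(−k₁τ) = e^(−0.0785×32.6) = e^(−2.559) = 0.07737; e^(−k₂τ) = e^(−1.441) = 0.2367.
C_P = 0.0785×3.06/(0.0442−0.0785) × (0.07737−0.2367) = (-7.003)×(-0.1593) = 1.116 mol·L⁻¹.
Y_P = C_P/C_{A0} = 1.116/3.06 = 0.365.

0.365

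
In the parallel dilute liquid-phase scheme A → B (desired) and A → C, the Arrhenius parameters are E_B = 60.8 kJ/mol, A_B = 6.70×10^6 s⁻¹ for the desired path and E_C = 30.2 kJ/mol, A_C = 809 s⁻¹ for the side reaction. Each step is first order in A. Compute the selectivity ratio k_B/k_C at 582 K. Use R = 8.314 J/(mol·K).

14.8

k_B/k_C = (A_B/A_C)·exp[−(E_B−E_C)/(RT)] = (A_B/A_C)·exp[(E_C−E_B)/(RT)].
(E_C−E_B)/(RT) = (30.2−60.8)×10³/(8.314×582) = -30600/4839 = -6.324.
k_B/k_C = (6.70×10^6/809)·exp(-6.324) = 8282 × 0.001793 = 14.8.
Since E_B > E_C, raising the temperature improves selectivity toward B.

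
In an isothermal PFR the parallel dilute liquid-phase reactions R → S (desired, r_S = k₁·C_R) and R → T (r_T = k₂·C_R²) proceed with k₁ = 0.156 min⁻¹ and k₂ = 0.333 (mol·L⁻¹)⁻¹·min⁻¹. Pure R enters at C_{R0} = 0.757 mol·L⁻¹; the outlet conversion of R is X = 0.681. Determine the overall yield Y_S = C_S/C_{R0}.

0.338

C_R = C_{R0}(1−X) = 0.2415 mol·L⁻¹.
Along a PFR/batch, dC_S/dC_R = −r_S/(r_S+r_T) = −k₁/(k₁+k₂·C_R).
Integrating from C_{R0} to C_R: C_S = (0.156/0.333)·ln[(0.156+0.333·0.757)/(0.156+0.333·0.241)] = 0.4685·ln(0.4081/0.2364) = 0.2557 mol·L⁻¹.
Y_S = C_S/C_{R0} = 0.2557/0.757 = 0.338.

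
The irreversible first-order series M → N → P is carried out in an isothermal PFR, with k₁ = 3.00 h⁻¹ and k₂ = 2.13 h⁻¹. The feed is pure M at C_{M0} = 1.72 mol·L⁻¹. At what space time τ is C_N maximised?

0.394 h

The intermediate peaks when r₁ = r₂, i.e. k₁e^(−k₁τ) = k₂e^(−k₂τ), giving τ_opt = ln(k₂/k₁)/(k₂−k₁).
= ln(2.13/3.00)/(2.13−3.00) = ln(0.7100)/-0.8700 = -0.3425/-0.8700 = 0.394 h.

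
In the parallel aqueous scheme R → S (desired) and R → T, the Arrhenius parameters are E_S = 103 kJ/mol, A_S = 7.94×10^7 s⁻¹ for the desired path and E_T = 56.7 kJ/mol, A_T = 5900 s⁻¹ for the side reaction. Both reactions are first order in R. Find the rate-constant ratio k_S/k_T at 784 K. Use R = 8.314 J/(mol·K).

With equal orders, S_{S/T} = k_S/k_T = (A_S/A_T)·exp[(E_T−E_S)/(RT)].
(E_T−E_S)/(RT) = (56.7−103)×10³/(8.314×784) = -46300/6518 = -7.103.
k_S/k_T = (7.94×10^7/5900)·exp(-7.103) = 13458 × 8.225×10^-4 = 11.1.

11.1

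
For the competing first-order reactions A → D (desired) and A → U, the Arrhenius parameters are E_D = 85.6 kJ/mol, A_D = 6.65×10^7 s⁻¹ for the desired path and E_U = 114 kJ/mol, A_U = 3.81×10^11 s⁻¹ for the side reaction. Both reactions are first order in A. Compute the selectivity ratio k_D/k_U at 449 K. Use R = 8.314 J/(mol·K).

Since both paths have the same order in A, the concentration cancels and S_{D/U} = k_D/k_U = (A_D/A_U)·exp[(E_U−E_D)/(RT)].
(E_U−E_D)/(RT) = (114−85.6)×10³/(8.314×449) = 28400/3733 = 7.608.
k_D/k_U = (6.65×10^7/3.81×10^11)·exp(7.608) = 1.745×10^-4 × 2014 = 0.352.

0.352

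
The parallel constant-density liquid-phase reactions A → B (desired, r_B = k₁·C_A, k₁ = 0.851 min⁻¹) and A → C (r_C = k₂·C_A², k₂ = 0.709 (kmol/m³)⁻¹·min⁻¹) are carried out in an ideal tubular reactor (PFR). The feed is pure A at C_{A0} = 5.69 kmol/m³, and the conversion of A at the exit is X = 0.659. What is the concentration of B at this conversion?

0.943 kmol/m³

C_A = C_{A0}(1−X) = 1.940 kmol/m³.
Along a PFR/batch, dC_B/dC_A = −r_B/(r_B+r_C) = −k₁/(k₁+k₂·C_A).
Integrating from C_{A0} to C_A: C_B = (0.851/0.709)·ln[(0.851+0.709·5.69)/(0.851+0.709·1.94)] = 1.200·ln(4.885/2.227) = 0.9431 kmol/m³.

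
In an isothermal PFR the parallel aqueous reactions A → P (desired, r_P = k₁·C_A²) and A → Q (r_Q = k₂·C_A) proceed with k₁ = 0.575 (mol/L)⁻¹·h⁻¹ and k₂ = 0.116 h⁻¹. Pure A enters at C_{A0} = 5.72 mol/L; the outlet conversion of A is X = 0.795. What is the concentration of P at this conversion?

4.25 mol/L

C_A = C_{A0}(1−X) = 1.173 mol/L.
Along a PFR/batch, dC_Q/dC_A = −r_Q/(r_P+r_Q) = −k₂/(k₂+k₁·C_A).
Integrating from C_{A0} to C_A: C_Q = (0.116/0.575)·ln[(0.116+0.575·5.72)/(0.116+0.575·1.17)] = 0.2017·ln(3.405/0.7902) = 0.2947 mol/L.
Then C_P = (C_{A0}−C_A) − C_Q = 4.547 − 0.2947 = 4.253 mol/L.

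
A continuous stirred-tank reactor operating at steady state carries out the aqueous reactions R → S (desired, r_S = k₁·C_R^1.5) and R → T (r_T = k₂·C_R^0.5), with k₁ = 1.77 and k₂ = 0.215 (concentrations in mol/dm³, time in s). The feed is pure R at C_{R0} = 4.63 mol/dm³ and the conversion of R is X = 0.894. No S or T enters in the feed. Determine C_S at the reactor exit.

Exit C_R = C_{R0}(1−X) = 4.63×0.106 = 0.4908 mol/dm³.
In a CSTR the entire volume is at exit conditions, so r_S = 1.77×0.4908^1.5 = 0.6086 and r_T = 0.215×0.4908^0.5 = 0.1506.
Fraction of consumed R going to S: r_S/(r_S+r_T) = 0.8016.
C_S = 0.8016·C_{R0}·X = 0.8016×4.63×0.894 = 3.32 mol/dm³.

3.32 mol/dm³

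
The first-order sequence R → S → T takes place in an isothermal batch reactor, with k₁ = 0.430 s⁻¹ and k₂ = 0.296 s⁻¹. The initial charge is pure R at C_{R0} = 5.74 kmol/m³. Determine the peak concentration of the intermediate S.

Evaluating C_S at t_opt = ln(k₂/k₁)/(k₂−k₁) gives C_{S,max}/C_{R0} = (k₁/k₂)^[k₂/(k₂−k₁)].
= (0.430/0.296)^(0.296/(0.296−0.430)) = (1.453)^(-2.209) = 0.4383.
C_{S,max} = 0.4383×5.74 = 2.52 kmol/m³.

2.52 kmol/m³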